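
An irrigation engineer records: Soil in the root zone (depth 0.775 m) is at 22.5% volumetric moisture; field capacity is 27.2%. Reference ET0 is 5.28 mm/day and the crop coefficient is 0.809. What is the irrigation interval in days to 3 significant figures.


Approach: apply soil-water budget scheduling, SMD = (FC-theta)/100*depth*1000; ETc = ET0*Kc; interval = SMD/ETc.
Step 1 — soil moisture deficit:
  SMD = (27.2 - 22.5)/100 * 0.775 * 1000 = 36.425 mm
Step 2 — daily crop ET (ETc = ET0*Kc):
  ETc = 5.28 * 0.809 = 4.2715 mm/day
Step 3 — irrigation interval (SMD/ETc):
  interval = 36.425 / 4.2715 = 8.53 days
Therefore the irrigation interval = 8.53 days.


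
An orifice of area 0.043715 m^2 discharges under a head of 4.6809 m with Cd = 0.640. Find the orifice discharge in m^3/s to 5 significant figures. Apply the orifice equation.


Approach: apply the orifice equation, Q = Cd*A*sqrt(2*g*h).
Q = 0.640 * 0.043715 * sqrt(2*9.81*4.6809) = 0.26812 m^3/s
Therefore the orifice discharge = 0.26812 m^3/s.


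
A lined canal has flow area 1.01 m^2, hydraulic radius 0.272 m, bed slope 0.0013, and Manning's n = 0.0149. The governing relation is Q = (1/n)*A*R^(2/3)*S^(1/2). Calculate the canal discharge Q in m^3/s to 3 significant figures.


Q = (1/0.0149) * 1.01 * 0.272^(2/3) * 0.0013^(1/2) = 1.03 m^3/s
Therefore the canal discharge Q = 1.03 m^3/s.


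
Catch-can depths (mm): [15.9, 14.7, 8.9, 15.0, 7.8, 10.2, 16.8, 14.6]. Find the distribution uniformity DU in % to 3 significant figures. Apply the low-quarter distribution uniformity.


Approach: apply the low-quarter distribution uniformity, DU = (mean of lowest quarter of readings / overall mean)*100.
sorted lowest 2 of 8: [7.8, 8.9] -> mean = 8.3500 mm
overall mean = 12.988 mm
DU = (8.3500/12.988)*100 = 64.3 %
Therefore the distribution uniformity DU = 64.3 %.


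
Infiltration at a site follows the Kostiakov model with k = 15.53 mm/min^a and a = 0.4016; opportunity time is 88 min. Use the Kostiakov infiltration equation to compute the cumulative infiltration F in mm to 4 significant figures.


Approach: apply the Kostiakov infiltration equation, F = k*t^a.
F = 15.53 * 88^0.4016 = 93.77 mm
Therefore the cumulative infiltration F = 93.77 mm.


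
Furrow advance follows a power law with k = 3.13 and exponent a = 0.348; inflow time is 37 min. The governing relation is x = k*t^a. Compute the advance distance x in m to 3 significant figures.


x = 3.13 * 37^0.348 = 11.0 m
Therefore the advance distance x = 11.0 m.


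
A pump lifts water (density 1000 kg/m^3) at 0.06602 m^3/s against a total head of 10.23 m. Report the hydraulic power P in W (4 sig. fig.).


Approach: apply the hydraulic power relation, P = rho*g*Q*H.
P = 1000 * 9.81 * 0.06602 * 10.23 = 6626 W
Therefore the hydraulic power P = 6626 W.


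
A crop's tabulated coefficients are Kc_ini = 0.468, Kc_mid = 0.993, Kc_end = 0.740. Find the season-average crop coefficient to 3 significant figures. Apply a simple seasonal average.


Approach: apply a simple seasonal average, Kc_avg = (Kc_ini + Kc_mid + Kc_end)/3.
Kc_avg = (0.468 + 0.993 + 0.740)/3 = 0.734
Therefore the season-average crop coefficient = 0.734.


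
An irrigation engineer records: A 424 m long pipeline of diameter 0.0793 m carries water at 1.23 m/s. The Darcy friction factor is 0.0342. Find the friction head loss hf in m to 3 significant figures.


Approach: apply the Darcy-Weisbach equation, hf = f*(L/D)*(v^2/(2g)).
hf = 0.0342 * (424/0.0793) * (1.23^2 / (2*9.81))
hf = 14.1 m
Therefore the friction head loss hf = 14.1 m.


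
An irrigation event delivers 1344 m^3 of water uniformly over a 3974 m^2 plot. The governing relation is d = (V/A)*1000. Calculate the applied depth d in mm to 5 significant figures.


d = (1344 / 3974) * 1000 = 338.20 mm
Therefore the applied depth d = 338.20 mm.


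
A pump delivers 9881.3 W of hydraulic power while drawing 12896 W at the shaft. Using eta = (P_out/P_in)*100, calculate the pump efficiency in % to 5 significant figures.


eta = (9881.3 / 12896) * 100 = 76.623 %
Therefore the pump efficiency = 76.623 %.


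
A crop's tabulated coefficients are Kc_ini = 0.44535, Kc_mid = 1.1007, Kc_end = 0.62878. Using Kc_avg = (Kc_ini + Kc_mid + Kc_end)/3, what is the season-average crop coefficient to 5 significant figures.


Kc_avg = (0.44535 + 1.1007 + 0.62878)/3 = 0.72494
Therefore the season-average crop coefficient = 0.72494.


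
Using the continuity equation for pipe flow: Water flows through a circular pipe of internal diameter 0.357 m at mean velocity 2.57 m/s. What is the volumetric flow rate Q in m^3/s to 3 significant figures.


Approach: apply the continuity equation for pipe flow, Q = A * v with A = pi*(D/2)^2.
A = pi*(0.357/2)^2 = 0.10010 m^2
Q = 0.10010 * 2.57 = 0.257 m^3/s
Therefore the volumetric flow rate Q = 0.257 m^3/s.


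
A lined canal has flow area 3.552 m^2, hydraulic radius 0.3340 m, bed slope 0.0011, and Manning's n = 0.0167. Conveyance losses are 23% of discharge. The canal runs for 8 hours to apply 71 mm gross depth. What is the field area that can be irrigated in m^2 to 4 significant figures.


Approach: apply Manning's equation with a conveyance and depth budget, Q = (1/n)*A*R^(2/3)*S^(1/2); Q_field = Q*(1-loss); Area = Q_field*t/(d/1000).
Step 1 — canal discharge (Manning's equation):
  Q = (1/0.0167) * 3.552 * 0.3340^(2/3) * 0.0011^(1/2) = 3.39587 m^3/s
Step 2 — delivered flow: Q_field = 3.39587*(1 - 23/100) = 2.61482 m^3/s
Step 3 — volume delivered: V = 2.61482 * 8*3600 = 75306.7 m^3
Step 4 — area served: A = V / (depth/1000) = 75306.7 / 0.071 = 1061000 m^2
Therefore the field area that can be irrigated = 1061000 m^2.


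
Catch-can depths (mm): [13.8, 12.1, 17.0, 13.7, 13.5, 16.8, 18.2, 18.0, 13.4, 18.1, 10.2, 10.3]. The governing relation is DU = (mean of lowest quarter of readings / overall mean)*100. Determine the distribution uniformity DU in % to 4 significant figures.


sorted lowest 3 of 12: [10.2, 10.3, 12.1] -> mean = 10.8667 mm
overall mean = 14.5917 mm
DU = (10.8667/14.5917)*100 = 74.47 %
Therefore the distribution uniformity DU = 74.47 %.


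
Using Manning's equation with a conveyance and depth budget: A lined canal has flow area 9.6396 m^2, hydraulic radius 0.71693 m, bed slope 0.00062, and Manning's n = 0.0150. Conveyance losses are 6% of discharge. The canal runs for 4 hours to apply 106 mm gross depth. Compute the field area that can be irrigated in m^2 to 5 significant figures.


Approach: apply Manning's equation with a conveyance and depth budget, Q = (1/n)*A*R^(2/3)*S^(1/2); Q_field = Q*(1-loss); Area = Q_field*t/(d/1000).
Step 1 — canal discharge (Manning's equation):
  Q = (1/0.0150) * 9.6396 * 0.71693^(2/3) * 0.00062^(1/2) = 12.81784 m^3/s
Step 2 — delivered flow: Q_field = 12.81784*(1 - 6/100) = 12.04877 m^3/s
Step 3 — volume delivered: V = 12.04877 * 4*3600 = 173502.3 m^3
Step 4 — area served: A = V / (depth/1000) = 173502.3 / 0.106 = 1636800 m^2
Therefore the field area that can be irrigated = 1636800 m^2.


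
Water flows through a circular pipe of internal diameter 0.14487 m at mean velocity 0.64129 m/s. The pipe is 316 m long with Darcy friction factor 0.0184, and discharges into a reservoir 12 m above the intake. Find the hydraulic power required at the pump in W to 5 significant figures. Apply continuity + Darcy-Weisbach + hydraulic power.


Approach: apply continuity + Darcy-Weisbach + hydraulic power, Q = A*v; hf = f*(L/D)*(v^2/(2g)); H = static + hf; P = rho*g*Q*H.
Step 1 — flow rate (continuity, Q = A*v):
  A = pi*(0.14487/2)^2 = 0.01648340 m^2
  Q = 0.01648340 * 0.64129 = 0.01057064 m^3/s
Step 2 — friction head loss (Darcy-Weisbach):
  hf = 0.0184 * (316/0.14487) * (0.64129^2 / (2*9.81))
  hf = 0.8412719 m
Step 3 — total head: H = 12 + 0.8412719 = 12.84127 m
Step 4 — hydraulic power (P = rho*g*Q*H):
  P = 1000 * 9.81 * 0.01057064 * 12.84127 = 1331.6 W
Therefore the hydraulic power required at the pump = 1331.6 W.


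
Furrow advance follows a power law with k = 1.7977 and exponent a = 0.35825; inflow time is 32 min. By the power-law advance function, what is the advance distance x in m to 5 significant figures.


Approach: apply the power-law advance function, x = k*t^a.
x = 1.7977 * 32^0.35825 = 6.2221 m
Therefore the advance distance x = 6.2221 m.


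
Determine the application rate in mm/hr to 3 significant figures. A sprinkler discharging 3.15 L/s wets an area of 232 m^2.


Approach: apply the application rate relation, rate = (Q/A)*3600.
rate = (3.15 / 232) * 3600 = 48.9 mm/hr
Therefore the application rate = 48.9 mm/hr.


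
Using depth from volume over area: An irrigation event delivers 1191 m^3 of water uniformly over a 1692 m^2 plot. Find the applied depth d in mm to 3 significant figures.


Approach: apply depth from volume over area, d = (V/A)*1000.
d = (1191 / 1692) * 1000 = 704 mm
Therefore the applied depth d = 704 mm.


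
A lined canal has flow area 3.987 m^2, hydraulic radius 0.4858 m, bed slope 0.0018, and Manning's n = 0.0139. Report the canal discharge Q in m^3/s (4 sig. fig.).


Approach: apply Manning's equation, Q = (1/n)*A*R^(2/3)*S^(1/2).
Q = (1/0.0139) * 3.987 * 0.4858^(2/3) * 0.0018^(1/2) = 7.520 m^3/s
Therefore the canal discharge Q = 7.520 m^3/s.


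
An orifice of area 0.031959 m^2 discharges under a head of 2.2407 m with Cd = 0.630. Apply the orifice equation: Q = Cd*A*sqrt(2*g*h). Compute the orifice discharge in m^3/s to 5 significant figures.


Q = 0.630 * 0.031959 * sqrt(2*9.81*2.2407) = 0.13350 m^3/s
Therefore the orifice discharge = 0.13350 m^3/s.


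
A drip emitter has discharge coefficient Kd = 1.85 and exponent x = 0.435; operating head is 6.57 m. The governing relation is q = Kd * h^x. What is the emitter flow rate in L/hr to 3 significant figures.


q = 1.85 * 6.57^0.435 = 4.20 L/hr
Therefore the emitter flow rate = 4.20 L/hr.


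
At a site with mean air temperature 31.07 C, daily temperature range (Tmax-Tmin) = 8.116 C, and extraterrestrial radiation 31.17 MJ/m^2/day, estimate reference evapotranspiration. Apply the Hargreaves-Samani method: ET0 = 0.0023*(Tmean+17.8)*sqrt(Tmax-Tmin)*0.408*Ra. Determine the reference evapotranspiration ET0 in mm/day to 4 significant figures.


ET0 = 0.0023*(31.07+17.8)*sqrt(8.116)*0.408*31.17 = 4.072 mm/day
Therefore the reference evapotranspiration ET0 = 4.072 mm/day.


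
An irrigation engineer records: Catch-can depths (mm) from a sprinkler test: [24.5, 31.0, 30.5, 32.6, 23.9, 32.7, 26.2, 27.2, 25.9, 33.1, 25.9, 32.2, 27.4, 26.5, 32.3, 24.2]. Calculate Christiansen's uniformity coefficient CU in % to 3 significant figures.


Approach: apply Christiansen's uniformity coefficient, CU = (1 - mean_abs_deviation/mean)*100.
mean = 28.506 mm
mean |d_i - mean| = 3.1070 mm
CU = (1 - 3.1070/28.506)*100 = 89.1 %
Therefore Christiansen's uniformity coefficient CU = 89.1 %.


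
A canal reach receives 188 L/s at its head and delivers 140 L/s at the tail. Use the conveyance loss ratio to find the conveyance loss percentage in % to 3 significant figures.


Approach: apply the conveyance loss ratio, loss% = ((Q_head - Q_tail)/Q_head)*100.
loss = ((188 - 140)/188)*100 = 25.5 %
Therefore the conveyance loss percentage = 25.5 %.


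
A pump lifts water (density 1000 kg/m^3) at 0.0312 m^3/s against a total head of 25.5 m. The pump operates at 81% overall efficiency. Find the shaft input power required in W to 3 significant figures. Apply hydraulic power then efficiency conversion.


Approach: apply hydraulic power then efficiency conversion, P = rho*g*Q*H; P_in = P/eta.
Step 1 — hydraulic power (P = rho*g*Q*H):
  P = 1000 * 9.81 * 0.0312 * 25.5 = 7804.8 W
Step 2 — input power: P_in = P/eta = 7804.8 / 0.81 = 9640 W
Therefore the shaft input power required = 9640 W.


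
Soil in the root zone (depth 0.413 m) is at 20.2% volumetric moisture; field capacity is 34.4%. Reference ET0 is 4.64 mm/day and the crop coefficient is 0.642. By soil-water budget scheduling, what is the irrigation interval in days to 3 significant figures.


Approach: apply soil-water budget scheduling, SMD = (FC-theta)/100*depth*1000; ETc = ET0*Kc; interval = SMD/ETc.
Step 1 — soil moisture deficit:
  SMD = (34.4 - 20.2)/100 * 0.413 * 1000 = 58.646 mm
Step 2 — daily crop ET (ETc = ET0*Kc):
  ETc = 4.64 * 0.642 = 2.9789 mm/day
Step 3 — irrigation interval (SMD/ETc):
  interval = 58.646 / 2.9789 = 19.7 days
Therefore the irrigation interval = 19.7 days.


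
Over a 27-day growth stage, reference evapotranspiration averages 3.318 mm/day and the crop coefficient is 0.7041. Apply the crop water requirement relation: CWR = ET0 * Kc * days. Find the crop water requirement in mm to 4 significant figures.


CWR = 3.318 * 0.7041 * 27 = 63.08 mm
Therefore the crop water requirement = 63.08 mm.


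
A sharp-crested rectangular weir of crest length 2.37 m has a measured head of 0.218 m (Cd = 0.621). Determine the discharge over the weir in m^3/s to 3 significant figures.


Approach: apply the rectangular weir equation, Q = (2/3)*Cd*L*sqrt(2g)*H^1.5.
Q = (2/3)*0.621*2.37*sqrt(2*9.81)*0.218^1.5 = 0.442 m^3/s
Therefore the discharge over the weir = 0.442 m^3/s.


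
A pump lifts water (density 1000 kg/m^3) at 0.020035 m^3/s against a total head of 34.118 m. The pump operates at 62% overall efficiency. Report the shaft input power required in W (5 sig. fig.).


Approach: apply hydraulic power then efficiency conversion, P = rho*g*Q*H; P_in = P/eta.
Step 1 — hydraulic power (P = rho*g*Q*H):
  P = 1000 * 9.81 * 0.020035 * 34.118 = 6705.666 W
Step 2 — input power: P_in = P/eta = 6705.666 / 0.62 = 10816 W
Therefore the shaft input power required = 10816 W.


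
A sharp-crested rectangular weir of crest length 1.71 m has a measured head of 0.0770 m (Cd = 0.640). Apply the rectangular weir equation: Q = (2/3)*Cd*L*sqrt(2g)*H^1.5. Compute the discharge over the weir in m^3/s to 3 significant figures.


Q = (2/3)*0.640*1.71*sqrt(2*9.81)*0.0770^1.5 = 0.0691 m^3/s
Therefore the discharge over the weir = 0.0691 m^3/s.


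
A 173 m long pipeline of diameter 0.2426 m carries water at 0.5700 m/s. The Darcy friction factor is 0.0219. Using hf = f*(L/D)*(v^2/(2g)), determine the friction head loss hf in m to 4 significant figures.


hf = 0.0219 * (173/0.2426) * (0.5700^2 / (2*9.81))
hf = 0.2586 m
Therefore the friction head loss hf = 0.2586 m.


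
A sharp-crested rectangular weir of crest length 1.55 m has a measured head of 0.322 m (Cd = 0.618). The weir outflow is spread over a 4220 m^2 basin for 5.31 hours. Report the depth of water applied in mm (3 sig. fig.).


Approach: apply the rectangular weir equation with a volume-to-depth conversion, Q = (2/3)*Cd*L*sqrt(2g)*H^1.5; d = Q*t/A * 1000.
Step 1 — weir discharge:
  Q = (2/3)*0.618*1.55*sqrt(2*9.81)*0.322^1.5 = 0.51685 m^3/s
Step 2 — volume: V = 0.51685 * 5.31*3600 = 9880.1 m^3
Step 3 — depth: d = V/A * 1000 = 9880.1/4220 * 1000 = 2340 mm
Therefore the depth of water applied = 2340 mm.


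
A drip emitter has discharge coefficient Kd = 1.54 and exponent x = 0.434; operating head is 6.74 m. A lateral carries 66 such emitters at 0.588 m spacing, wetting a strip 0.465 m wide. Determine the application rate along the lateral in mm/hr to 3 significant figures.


Approach: apply the emitter equation with a lateral mass balance, q = Kd*h^x; Q = n*q; rate = Q/(n*spacing*width).
Step 1 — single emitter flow (q = Kd*h^x):
  q = 1.54 * 6.74^0.434 = 3.5250 L/hr
Step 2 — total lateral flow: Q = 66 * 3.5250 = 232.65 L/hr
Step 3 — wetted area: A = 66 * 0.588 * 0.465 = 18.046 m^2
Step 4 — application rate: Q/A = 232.65/18.046 = 12.9 mm/hr
Therefore the application rate along the lateral = 12.9 mm/hr.


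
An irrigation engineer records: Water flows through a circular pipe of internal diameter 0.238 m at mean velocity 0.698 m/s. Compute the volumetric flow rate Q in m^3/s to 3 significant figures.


Approach: apply the continuity equation for pipe flow, Q = A * v with A = pi*(D/2)^2.
A = pi*(0.238/2)^2 = 0.044488 m^2
Q = 0.044488 * 0.698 = 0.0311 m^3/s
Therefore the volumetric flow rate Q = 0.0311 m^3/s.


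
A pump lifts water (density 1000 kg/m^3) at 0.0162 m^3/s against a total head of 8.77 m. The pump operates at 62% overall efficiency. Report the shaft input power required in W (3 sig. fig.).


Approach: apply hydraulic power then efficiency conversion, P = rho*g*Q*H; P_in = P/eta.
Step 1 — hydraulic power (P = rho*g*Q*H):
  P = 1000 * 9.81 * 0.0162 * 8.77 = 1393.7 W
Step 2 — input power: P_in = P/eta = 1393.7 / 0.62 = 2250 W
Therefore the shaft input power required = 2250 W.


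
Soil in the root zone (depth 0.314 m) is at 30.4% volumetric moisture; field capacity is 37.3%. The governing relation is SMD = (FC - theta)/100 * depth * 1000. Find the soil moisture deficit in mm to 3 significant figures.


SMD = (37.3 - 30.4)/100 * 0.314 * 1000 = 21.7 mm
Therefore the soil moisture deficit = 21.7 mm.


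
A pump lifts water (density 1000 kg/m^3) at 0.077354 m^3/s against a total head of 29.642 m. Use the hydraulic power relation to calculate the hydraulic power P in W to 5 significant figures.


Approach: apply the hydraulic power relation, P = rho*g*Q*H.
P = 1000 * 9.81 * 0.077354 * 29.642 = 22494 W
Therefore the hydraulic power P = 22494 W.


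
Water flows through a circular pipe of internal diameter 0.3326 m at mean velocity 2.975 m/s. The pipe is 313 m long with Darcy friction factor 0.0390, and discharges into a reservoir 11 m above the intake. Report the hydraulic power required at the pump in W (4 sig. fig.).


Approach: apply continuity + Darcy-Weisbach + hydraulic power, Q = A*v; hf = f*(L/D)*(v^2/(2g)); H = static + hf; P = rho*g*Q*H.
Step 1 — flow rate (continuity, Q = A*v):
  A = pi*(0.3326/2)^2 = 0.0868829 m^2
  Q = 0.0868829 * 2.975 = 0.258477 m^3/s
Step 2 — friction head loss (Darcy-Weisbach):
  hf = 0.0390 * (313/0.3326) * (2.975^2 / (2*9.81))
  hf = 16.5562 m
Step 3 — total head: H = 11 + 16.5562 = 27.5562 m
Step 4 — hydraulic power (P = rho*g*Q*H):
  P = 1000 * 9.81 * 0.258477 * 27.5562 = 69870 W
Therefore the hydraulic power required at the pump = 69870 W.


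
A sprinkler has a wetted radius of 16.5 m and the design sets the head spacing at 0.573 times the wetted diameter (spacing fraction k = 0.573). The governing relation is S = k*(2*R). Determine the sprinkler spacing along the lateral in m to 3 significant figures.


S = 0.573 * (2 * 16.5) = 18.9 m
Therefore the sprinkler spacing along the lateral = 18.9 m.


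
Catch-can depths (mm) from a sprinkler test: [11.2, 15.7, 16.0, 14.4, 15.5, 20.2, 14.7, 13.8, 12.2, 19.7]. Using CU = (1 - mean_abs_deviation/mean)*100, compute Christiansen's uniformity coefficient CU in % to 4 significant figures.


mean = 15.3400 mm
mean |d_i - mean| = 2.08000 mm
CU = (1 - 2.08000/15.3400)*100 = 86.44 %
Therefore Christiansen's uniformity coefficient CU = 86.44 %.


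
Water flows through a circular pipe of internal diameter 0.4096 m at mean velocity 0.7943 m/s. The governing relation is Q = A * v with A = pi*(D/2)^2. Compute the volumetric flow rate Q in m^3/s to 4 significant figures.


A = pi*(0.4096/2)^2 = 0.131768 m^2
Q = 0.131768 * 0.7943 = 0.1047 m^3/s
Therefore the volumetric flow rate Q = 0.1047 m^3/s.


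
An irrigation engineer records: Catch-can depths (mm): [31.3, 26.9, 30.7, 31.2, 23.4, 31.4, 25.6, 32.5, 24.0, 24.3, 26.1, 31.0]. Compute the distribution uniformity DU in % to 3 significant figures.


Approach: apply the low-quarter distribution uniformity, DU = (mean of lowest quarter of readings / overall mean)*100.
sorted lowest 3 of 12: [23.4, 24.0, 24.3] -> mean = 23.900 mm
overall mean = 28.200 mm
DU = (23.900/28.200)*100 = 84.8 %
Therefore the distribution uniformity DU = 84.8 %.


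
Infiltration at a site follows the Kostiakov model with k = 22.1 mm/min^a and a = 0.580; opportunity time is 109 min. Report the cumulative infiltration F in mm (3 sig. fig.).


Approach: apply the Kostiakov infiltration equation, F = k*t^a.
F = 22.1 * 109^0.580 = 336 mm
Therefore the cumulative infiltration F = 336 mm.


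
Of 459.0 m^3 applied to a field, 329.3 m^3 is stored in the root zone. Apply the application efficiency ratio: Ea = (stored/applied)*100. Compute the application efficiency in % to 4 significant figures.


Ea = (329.3/459.0)*100 = 71.74 %
Therefore the application efficiency = 71.74 %.


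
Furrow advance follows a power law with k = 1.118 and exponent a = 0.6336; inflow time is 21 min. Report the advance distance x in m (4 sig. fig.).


Approach: apply the power-law advance function, x = k*t^a.
x = 1.118 * 21^0.6336 = 7.695 m
Therefore the advance distance x = 7.695 m.


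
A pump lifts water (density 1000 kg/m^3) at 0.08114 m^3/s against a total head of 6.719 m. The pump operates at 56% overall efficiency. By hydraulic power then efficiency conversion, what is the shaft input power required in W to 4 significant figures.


Approach: apply hydraulic power then efficiency conversion, P = rho*g*Q*H; P_in = P/eta.
Step 1 — hydraulic power (P = rho*g*Q*H):
  P = 1000 * 9.81 * 0.08114 * 6.719 = 5348.21 W
Step 2 — input power: P_in = P/eta = 5348.21 / 0.56 = 9550 W
Therefore the shaft input power required = 9550 W.


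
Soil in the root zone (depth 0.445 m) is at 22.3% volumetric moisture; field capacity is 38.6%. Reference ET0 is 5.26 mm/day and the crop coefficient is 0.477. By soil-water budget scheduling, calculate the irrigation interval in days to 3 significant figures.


Approach: apply soil-water budget scheduling, SMD = (FC-theta)/100*depth*1000; ETc = ET0*Kc; interval = SMD/ETc.
Step 1 — soil moisture deficit:
  SMD = (38.6 - 22.3)/100 * 0.445 * 1000 = 72.535 mm
Step 2 — daily crop ET (ETc = ET0*Kc):
  ETc = 5.26 * 0.477 = 2.5090 mm/day
Step 3 — irrigation interval (SMD/ETc):
  interval = 72.535 / 2.5090 = 28.9 days
Therefore the irrigation interval = 28.9 days.


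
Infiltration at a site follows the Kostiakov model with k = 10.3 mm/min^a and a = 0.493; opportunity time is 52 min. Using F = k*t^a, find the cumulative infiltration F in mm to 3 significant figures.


F = 10.3 * 52^0.493 = 72.2 mm
Therefore the cumulative infiltration F = 72.2 mm.


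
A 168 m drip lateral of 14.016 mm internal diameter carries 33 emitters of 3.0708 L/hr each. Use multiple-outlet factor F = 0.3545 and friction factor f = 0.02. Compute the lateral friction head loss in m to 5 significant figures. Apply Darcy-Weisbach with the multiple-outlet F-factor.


Approach: apply Darcy-Weisbach with the multiple-outlet F-factor, Q = n*q/(3600*1000) m^3/s; v = Q/A; hf = F*f*(L/D)*(v^2/(2g)).
Q = 33*3.0708/(3600*1000) = 2.814900e-05 m^3/s
A = pi*(14.016e-3/2)^2 = 1.542901e-04 m^2, so v = Q/A = 0.1824420 m/s
hf = 0.3545*0.02*(168/0.014016)*(0.1824420^2/(2*9.81)) = 0.14417 m
Therefore the lateral friction head loss = 0.14417 m.


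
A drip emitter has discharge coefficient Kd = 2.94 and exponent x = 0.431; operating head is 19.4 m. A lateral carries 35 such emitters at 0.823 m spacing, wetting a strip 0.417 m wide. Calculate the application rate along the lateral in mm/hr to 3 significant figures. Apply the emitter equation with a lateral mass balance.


Approach: apply the emitter equation with a lateral mass balance, q = Kd*h^x; Q = n*q; rate = Q/(n*spacing*width).
Step 1 — single emitter flow (q = Kd*h^x):
  q = 2.94 * 19.4^0.431 = 10.553 L/hr
Step 2 — total lateral flow: Q = 35 * 10.553 = 369.37 L/hr
Step 3 — wetted area: A = 35 * 0.823 * 0.417 = 12.012 m^2
Step 4 — application rate: Q/A = 369.37/12.012 = 30.8 mm/hr
Therefore the application rate along the lateral = 30.8 mm/hr.


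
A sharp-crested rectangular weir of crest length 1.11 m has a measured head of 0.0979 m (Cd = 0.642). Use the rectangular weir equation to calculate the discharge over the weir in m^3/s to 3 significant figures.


Approach: apply the rectangular weir equation, Q = (2/3)*Cd*L*sqrt(2g)*H^1.5.
Q = (2/3)*0.642*1.11*sqrt(2*9.81)*0.0979^1.5 = 0.0645 m^3/s
Therefore the discharge over the weir = 0.0645 m^3/s.


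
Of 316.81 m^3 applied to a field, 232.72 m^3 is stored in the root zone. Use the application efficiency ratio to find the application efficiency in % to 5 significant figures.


Approach: apply the application efficiency ratio, Ea = (stored/applied)*100.
Ea = (232.72/316.81)*100 = 73.457 %
Therefore the application efficiency = 73.457 %.


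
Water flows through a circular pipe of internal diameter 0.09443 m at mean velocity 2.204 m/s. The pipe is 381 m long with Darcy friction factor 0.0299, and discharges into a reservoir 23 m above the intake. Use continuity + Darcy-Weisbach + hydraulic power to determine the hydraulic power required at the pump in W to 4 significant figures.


Approach: apply continuity + Darcy-Weisbach + hydraulic power, Q = A*v; hf = f*(L/D)*(v^2/(2g)); H = static + hf; P = rho*g*Q*H.
Step 1 — flow rate (continuity, Q = A*v):
  A = pi*(0.09443/2)^2 = 0.00700341 m^2
  Q = 0.00700341 * 2.204 = 0.0154355 m^3/s
Step 2 — friction head loss (Darcy-Weisbach):
  hf = 0.0299 * (381/0.09443) * (2.204^2 / (2*9.81))
  hf = 29.8683 m
Step 3 — total head: H = 23 + 29.8683 = 52.8683 m
Step 4 — hydraulic power (P = rho*g*Q*H):
  P = 1000 * 9.81 * 0.0154355 * 52.8683 = 8005 W
Therefore the hydraulic power required at the pump = 8005 W.


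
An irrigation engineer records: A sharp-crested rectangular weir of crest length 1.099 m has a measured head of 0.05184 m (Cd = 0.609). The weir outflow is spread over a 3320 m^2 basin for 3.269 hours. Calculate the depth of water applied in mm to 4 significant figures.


Approach: apply the rectangular weir equation with a volume-to-depth conversion, Q = (2/3)*Cd*L*sqrt(2g)*H^1.5; d = Q*t/A * 1000.
Step 1 — weir discharge:
  Q = (2/3)*0.609*1.099*sqrt(2*9.81)*0.05184^1.5 = 0.0233276 m^3/s
Step 2 — volume: V = 0.0233276 * 3.269*3600 = 274.529 m^3
Step 3 — depth: d = V/A * 1000 = 274.529/3320 * 1000 = 82.69 mm
Therefore the depth of water applied = 82.69 mm.


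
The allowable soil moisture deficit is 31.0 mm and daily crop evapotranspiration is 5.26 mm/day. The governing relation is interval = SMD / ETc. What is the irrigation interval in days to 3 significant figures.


interval = 31.0 / 5.26 = 5.89 days
Therefore the irrigation interval = 5.89 days.


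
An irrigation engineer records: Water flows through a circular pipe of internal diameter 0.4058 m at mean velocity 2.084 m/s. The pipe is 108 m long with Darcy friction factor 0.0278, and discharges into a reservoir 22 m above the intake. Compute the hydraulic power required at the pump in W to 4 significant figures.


Approach: apply continuity + Darcy-Weisbach + hydraulic power, Q = A*v; hf = f*(L/D)*(v^2/(2g)); H = static + hf; P = rho*g*Q*H.
Step 1 — flow rate (continuity, Q = A*v):
  A = pi*(0.4058/2)^2 = 0.129334 m^2
  Q = 0.129334 * 2.084 = 0.269533 m^3/s
Step 2 — friction head loss (Darcy-Weisbach):
  hf = 0.0278 * (108/0.4058) * (2.084^2 / (2*9.81))
  hf = 1.63777 m
Step 3 — total head: H = 22 + 1.63777 = 23.6378 m
Step 4 — hydraulic power (P = rho*g*Q*H):
  P = 1000 * 9.81 * 0.269533 * 23.6378 = 62500 W
Therefore the hydraulic power required at the pump = 62500 W.


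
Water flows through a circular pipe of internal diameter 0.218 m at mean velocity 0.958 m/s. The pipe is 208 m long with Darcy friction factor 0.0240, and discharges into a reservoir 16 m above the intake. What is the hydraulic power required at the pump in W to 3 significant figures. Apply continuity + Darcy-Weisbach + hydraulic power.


Approach: apply continuity + Darcy-Weisbach + hydraulic power, Q = A*v; hf = f*(L/D)*(v^2/(2g)); H = static + hf; P = rho*g*Q*H.
Step 1 — flow rate (continuity, Q = A*v):
  A = pi*(0.218/2)^2 = 0.037325 m^2
  Q = 0.037325 * 0.958 = 0.035758 m^3/s
Step 2 — friction head loss (Darcy-Weisbach):
  hf = 0.0240 * (208/0.218) * (0.958^2 / (2*9.81))
  hf = 1.0711 m
Step 3 — total head: H = 16 + 1.0711 = 17.071 m
Step 4 — hydraulic power (P = rho*g*Q*H):
  P = 1000 * 9.81 * 0.035758 * 17.071 = 5990 W
Therefore the hydraulic power required at the pump = 5990 W.


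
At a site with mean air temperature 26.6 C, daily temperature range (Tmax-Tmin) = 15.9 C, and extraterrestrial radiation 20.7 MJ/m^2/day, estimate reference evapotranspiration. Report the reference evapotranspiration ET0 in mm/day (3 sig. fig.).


Approach: apply the Hargreaves-Samani method, ET0 = 0.0023*(Tmean+17.8)*sqrt(Tmax-Tmin)*0.408*Ra.
ET0 = 0.0023*(26.6+17.8)*sqrt(15.9)*0.408*20.7 = 3.44 mm/day
Therefore the reference evapotranspiration ET0 = 3.44 mm/day.


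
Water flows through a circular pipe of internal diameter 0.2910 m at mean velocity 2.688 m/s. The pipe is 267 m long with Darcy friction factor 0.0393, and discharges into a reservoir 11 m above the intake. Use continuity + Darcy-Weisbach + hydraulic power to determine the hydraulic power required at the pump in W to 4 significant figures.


Approach: apply continuity + Darcy-Weisbach + hydraulic power, Q = A*v; hf = f*(L/D)*(v^2/(2g)); H = static + hf; P = rho*g*Q*H.
Step 1 — flow rate (continuity, Q = A*v):
  A = pi*(0.2910/2)^2 = 0.0665083 m^2
  Q = 0.0665083 * 2.688 = 0.178774 m^3/s
Step 2 — friction head loss (Darcy-Weisbach):
  hf = 0.0393 * (267/0.2910) * (2.688^2 / (2*9.81))
  hf = 13.2792 m
Step 3 — total head: H = 11 + 13.2792 = 24.2792 m
Step 4 — hydraulic power (P = rho*g*Q*H):
  P = 1000 * 9.81 * 0.178774 * 24.2792 = 42580 W
Therefore the hydraulic power required at the pump = 42580 W.


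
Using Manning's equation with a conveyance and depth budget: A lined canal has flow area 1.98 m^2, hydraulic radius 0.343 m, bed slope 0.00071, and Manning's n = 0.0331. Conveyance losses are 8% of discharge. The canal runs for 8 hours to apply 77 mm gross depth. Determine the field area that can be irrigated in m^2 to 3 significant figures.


Approach: apply Manning's equation with a conveyance and depth budget, Q = (1/n)*A*R^(2/3)*S^(1/2); Q_field = Q*(1-loss); Area = Q_field*t/(d/1000).
Step 1 — canal discharge (Manning's equation):
  Q = (1/0.0331) * 1.98 * 0.343^(2/3) * 0.00071^(1/2) = 0.78102 m^3/s
Step 2 — delivered flow: Q_field = 0.78102*(1 - 8/100) = 0.71854 m^3/s
Step 3 — volume delivered: V = 0.71854 * 8*3600 = 20694 m^3
Step 4 — area served: A = V / (depth/1000) = 20694 / 0.077 = 269000 m^2
Therefore the field area that can be irrigated = 269000 m^2.


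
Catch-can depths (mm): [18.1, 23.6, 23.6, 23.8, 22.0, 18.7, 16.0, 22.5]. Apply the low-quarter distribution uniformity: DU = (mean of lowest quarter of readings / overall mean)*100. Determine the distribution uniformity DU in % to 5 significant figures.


sorted lowest 2 of 8: [16.0, 18.1] -> mean = 17.05000 mm
overall mean = 21.03750 mm
DU = (17.05000/21.03750)*100 = 81.046 %
Therefore the distribution uniformity DU = 81.046 %.


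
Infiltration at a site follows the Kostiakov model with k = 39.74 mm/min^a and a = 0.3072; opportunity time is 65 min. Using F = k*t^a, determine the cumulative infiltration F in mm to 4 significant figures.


F = 39.74 * 65^0.3072 = 143.3 mm
Therefore the cumulative infiltration F = 143.3 mm.


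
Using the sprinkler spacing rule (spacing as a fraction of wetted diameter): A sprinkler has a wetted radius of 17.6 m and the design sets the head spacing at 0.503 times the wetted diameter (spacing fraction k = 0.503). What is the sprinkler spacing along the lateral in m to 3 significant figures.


Approach: apply the sprinkler spacing rule (spacing as a fraction of wetted diameter), S = k*(2*R).
S = 0.503 * (2 * 17.6) = 17.7 m
Therefore the sprinkler spacing along the lateral = 17.7 m.


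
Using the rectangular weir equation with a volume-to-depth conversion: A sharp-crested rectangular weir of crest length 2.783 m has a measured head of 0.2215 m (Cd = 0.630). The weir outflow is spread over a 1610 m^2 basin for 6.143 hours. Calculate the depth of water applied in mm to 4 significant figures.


Approach: apply the rectangular weir equation with a volume-to-depth conversion, Q = (2/3)*Cd*L*sqrt(2g)*H^1.5; d = Q*t/A * 1000.
Step 1 — weir discharge:
  Q = (2/3)*0.630*2.783*sqrt(2*9.81)*0.2215^1.5 = 0.539725 m^3/s
Step 2 — volume: V = 0.539725 * 6.143*3600 = 11935.9 m^3
Step 3 — depth: d = V/A * 1000 = 11935.9/1610 * 1000 = 7414 mm
Therefore the depth of water applied = 7414 mm.


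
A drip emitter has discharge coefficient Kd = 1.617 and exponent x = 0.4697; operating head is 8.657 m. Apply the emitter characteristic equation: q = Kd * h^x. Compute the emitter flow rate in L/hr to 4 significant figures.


q = 1.617 * 8.657^0.4697 = 4.456 L/hr
Therefore the emitter flow rate = 4.456 L/hr.


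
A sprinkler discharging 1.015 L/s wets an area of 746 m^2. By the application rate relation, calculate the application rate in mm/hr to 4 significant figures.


Approach: apply the application rate relation, rate = (Q/A)*3600.
rate = (1.015 / 746) * 3600 = 4.898 mm/hr
Therefore the application rate = 4.898 mm/hr.


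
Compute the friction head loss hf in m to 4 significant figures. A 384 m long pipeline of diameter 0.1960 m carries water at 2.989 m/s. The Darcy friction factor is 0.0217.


Approach: apply the Darcy-Weisbach equation, hf = f*(L/D)*(v^2/(2g)).
hf = 0.0217 * (384/0.1960) * (2.989^2 / (2*9.81))
hf = 19.36 m
Therefore the friction head loss hf = 19.36 m.


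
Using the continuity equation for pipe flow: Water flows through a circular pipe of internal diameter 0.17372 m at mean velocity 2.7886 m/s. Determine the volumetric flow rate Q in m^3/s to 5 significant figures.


Approach: apply the continuity equation for pipe flow, Q = A * v with A = pi*(D/2)^2.
A = pi*(0.17372/2)^2 = 0.02370225 m^2
Q = 0.02370225 * 2.7886 = 0.066096 m^3/s
Therefore the volumetric flow rate Q = 0.066096 m^3/s.


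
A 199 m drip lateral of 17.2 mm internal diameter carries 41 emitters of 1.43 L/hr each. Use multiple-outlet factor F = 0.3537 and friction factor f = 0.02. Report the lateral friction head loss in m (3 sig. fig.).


Approach: apply Darcy-Weisbach with the multiple-outlet F-factor, Q = n*q/(3600*1000) m^3/s; v = Q/A; hf = F*f*(L/D)*(v^2/(2g)).
Q = 41*1.43/(3600*1000) = 1.6286e-05 m^3/s
A = pi*(17.2e-3/2)^2 = 2.3235e-04 m^2, so v = Q/A = 0.070092 m/s
hf = 0.3537*0.02*(199/0.0172)*(0.070092^2/(2*9.81)) = 0.0205 m
Therefore the lateral friction head loss = 0.0205 m.


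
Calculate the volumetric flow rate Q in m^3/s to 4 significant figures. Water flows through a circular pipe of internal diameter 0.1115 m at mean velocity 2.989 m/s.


Approach: apply the continuity equation for pipe flow, Q = A * v with A = pi*(D/2)^2.
A = pi*(0.1115/2)^2 = 0.00976427 m^2
Q = 0.00976427 * 2.989 = 0.02919 m^3/s
Therefore the volumetric flow rate Q = 0.02919 m^3/s.


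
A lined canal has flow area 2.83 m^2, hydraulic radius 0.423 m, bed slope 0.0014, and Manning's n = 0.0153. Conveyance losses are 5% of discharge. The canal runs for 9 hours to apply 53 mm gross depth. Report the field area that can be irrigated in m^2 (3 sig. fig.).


Approach: apply Manning's equation with a conveyance and depth budget, Q = (1/n)*A*R^(2/3)*S^(1/2); Q_field = Q*(1-loss); Area = Q_field*t/(d/1000).
Step 1 — canal discharge (Manning's equation):
  Q = (1/0.0153) * 2.83 * 0.423^(2/3) * 0.0014^(1/2) = 3.8999 m^3/s
Step 2 — delivered flow: Q_field = 3.8999*(1 - 5/100) = 3.7049 m^3/s
Step 3 — volume delivered: V = 3.7049 * 9*3600 = 120040 m^3
Step 4 — area served: A = V / (depth/1000) = 120040 / 0.053 = 2260000 m^2
Therefore the field area that can be irrigated = 2260000 m^2.


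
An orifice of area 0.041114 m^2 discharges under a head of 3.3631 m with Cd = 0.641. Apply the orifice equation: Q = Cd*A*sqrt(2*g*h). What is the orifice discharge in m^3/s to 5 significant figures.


Q = 0.641 * 0.041114 * sqrt(2*9.81*3.3631) = 0.21408 m^3/s
Therefore the orifice discharge = 0.21408 m^3/s.


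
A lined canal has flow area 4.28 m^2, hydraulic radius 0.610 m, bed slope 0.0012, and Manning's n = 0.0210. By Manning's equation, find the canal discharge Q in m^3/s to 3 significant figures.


Approach: apply Manning's equation, Q = (1/n)*A*R^(2/3)*S^(1/2).
Q = (1/0.0210) * 4.28 * 0.610^(2/3) * 0.0012^(1/2) = 5.08 m^3/s
Therefore the canal discharge Q = 5.08 m^3/s.


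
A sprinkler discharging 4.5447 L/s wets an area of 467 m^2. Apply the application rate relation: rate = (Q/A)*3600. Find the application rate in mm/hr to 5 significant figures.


rate = (4.5447 / 467) * 3600 = 35.034 mm/hr
Therefore the application rate = 35.034 mm/hr.


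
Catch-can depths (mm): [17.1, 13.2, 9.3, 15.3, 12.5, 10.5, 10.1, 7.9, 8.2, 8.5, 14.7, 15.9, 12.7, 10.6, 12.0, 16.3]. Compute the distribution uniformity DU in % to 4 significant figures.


Approach: apply the low-quarter distribution uniformity, DU = (mean of lowest quarter of readings / overall mean)*100.
sorted lowest 4 of 16: [7.9, 8.2, 8.5, 9.3] -> mean = 8.47500 mm
overall mean = 12.1750 mm
DU = (8.47500/12.1750)*100 = 69.61 %
Therefore the distribution uniformity DU = 69.61 %.


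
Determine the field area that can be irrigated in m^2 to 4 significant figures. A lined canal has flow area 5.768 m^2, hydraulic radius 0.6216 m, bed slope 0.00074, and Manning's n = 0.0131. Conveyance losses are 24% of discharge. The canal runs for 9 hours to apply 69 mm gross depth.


Approach: apply Manning's equation with a conveyance and depth budget, Q = (1/n)*A*R^(2/3)*S^(1/2); Q_field = Q*(1-loss); Area = Q_field*t/(d/1000).
Step 1 — canal discharge (Manning's equation):
  Q = (1/0.0131) * 5.768 * 0.6216^(2/3) * 0.00074^(1/2) = 8.72390 m^3/s
Step 2 — delivered flow: Q_field = 8.72390*(1 - 24/100) = 6.63016 m^3/s
Step 3 — volume delivered: V = 6.63016 * 9*3600 = 214817 m^3
Step 4 — area served: A = V / (depth/1000) = 214817 / 0.069 = 3113000 m^2
Therefore the field area that can be irrigated = 3113000 m^2.


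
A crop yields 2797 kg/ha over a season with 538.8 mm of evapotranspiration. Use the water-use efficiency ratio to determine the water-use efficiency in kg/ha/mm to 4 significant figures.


Approach: apply the water-use efficiency ratio, WUE = yield/ET.
WUE = 2797 / 538.8 = 5.191 kg/ha/mm
Therefore the water-use efficiency = 5.191 kg/ha/mm.


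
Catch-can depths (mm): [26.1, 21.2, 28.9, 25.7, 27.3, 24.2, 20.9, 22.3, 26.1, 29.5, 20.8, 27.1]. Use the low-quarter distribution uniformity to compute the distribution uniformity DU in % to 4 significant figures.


Approach: apply the low-quarter distribution uniformity, DU = (mean of lowest quarter of readings / overall mean)*100.
sorted lowest 3 of 12: [20.8, 20.9, 21.2] -> mean = 20.9667 mm
overall mean = 25.0083 mm
DU = (20.9667/25.0083)*100 = 83.84 %
Therefore the distribution uniformity DU = 83.84 %.


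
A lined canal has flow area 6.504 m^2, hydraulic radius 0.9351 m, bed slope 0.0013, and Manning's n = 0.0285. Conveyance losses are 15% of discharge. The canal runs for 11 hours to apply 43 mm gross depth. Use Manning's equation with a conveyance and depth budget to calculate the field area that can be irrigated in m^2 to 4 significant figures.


Approach: apply Manning's equation with a conveyance and depth budget, Q = (1/n)*A*R^(2/3)*S^(1/2); Q_field = Q*(1-loss); Area = Q_field*t/(d/1000).
Step 1 — canal discharge (Manning's equation):
  Q = (1/0.0285) * 6.504 * 0.9351^(2/3) * 0.0013^(1/2) = 7.86827 m^3/s
Step 2 — delivered flow: Q_field = 7.86827*(1 - 15/100) = 6.68803 m^3/s
Step 3 — volume delivered: V = 6.68803 * 11*3600 = 264846 m^3
Step 4 — area served: A = V / (depth/1000) = 264846 / 0.043 = 6159000 m^2
Therefore the field area that can be irrigated = 6159000 m^2.


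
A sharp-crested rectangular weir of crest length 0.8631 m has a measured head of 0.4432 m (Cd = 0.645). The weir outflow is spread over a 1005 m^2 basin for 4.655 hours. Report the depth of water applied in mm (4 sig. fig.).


Approach: apply the rectangular weir equation with a volume-to-depth conversion, Q = (2/3)*Cd*L*sqrt(2g)*H^1.5; d = Q*t/A * 1000.
Step 1 — weir discharge:
  Q = (2/3)*0.645*0.8631*sqrt(2*9.81)*0.4432^1.5 = 0.485041 m^3/s
Step 2 — volume: V = 0.485041 * 4.655*3600 = 8128.32 m^3
Step 3 — depth: d = V/A * 1000 = 8128.32/1005 * 1000 = 8088 mm
Therefore the depth of water applied = 8088 mm.
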